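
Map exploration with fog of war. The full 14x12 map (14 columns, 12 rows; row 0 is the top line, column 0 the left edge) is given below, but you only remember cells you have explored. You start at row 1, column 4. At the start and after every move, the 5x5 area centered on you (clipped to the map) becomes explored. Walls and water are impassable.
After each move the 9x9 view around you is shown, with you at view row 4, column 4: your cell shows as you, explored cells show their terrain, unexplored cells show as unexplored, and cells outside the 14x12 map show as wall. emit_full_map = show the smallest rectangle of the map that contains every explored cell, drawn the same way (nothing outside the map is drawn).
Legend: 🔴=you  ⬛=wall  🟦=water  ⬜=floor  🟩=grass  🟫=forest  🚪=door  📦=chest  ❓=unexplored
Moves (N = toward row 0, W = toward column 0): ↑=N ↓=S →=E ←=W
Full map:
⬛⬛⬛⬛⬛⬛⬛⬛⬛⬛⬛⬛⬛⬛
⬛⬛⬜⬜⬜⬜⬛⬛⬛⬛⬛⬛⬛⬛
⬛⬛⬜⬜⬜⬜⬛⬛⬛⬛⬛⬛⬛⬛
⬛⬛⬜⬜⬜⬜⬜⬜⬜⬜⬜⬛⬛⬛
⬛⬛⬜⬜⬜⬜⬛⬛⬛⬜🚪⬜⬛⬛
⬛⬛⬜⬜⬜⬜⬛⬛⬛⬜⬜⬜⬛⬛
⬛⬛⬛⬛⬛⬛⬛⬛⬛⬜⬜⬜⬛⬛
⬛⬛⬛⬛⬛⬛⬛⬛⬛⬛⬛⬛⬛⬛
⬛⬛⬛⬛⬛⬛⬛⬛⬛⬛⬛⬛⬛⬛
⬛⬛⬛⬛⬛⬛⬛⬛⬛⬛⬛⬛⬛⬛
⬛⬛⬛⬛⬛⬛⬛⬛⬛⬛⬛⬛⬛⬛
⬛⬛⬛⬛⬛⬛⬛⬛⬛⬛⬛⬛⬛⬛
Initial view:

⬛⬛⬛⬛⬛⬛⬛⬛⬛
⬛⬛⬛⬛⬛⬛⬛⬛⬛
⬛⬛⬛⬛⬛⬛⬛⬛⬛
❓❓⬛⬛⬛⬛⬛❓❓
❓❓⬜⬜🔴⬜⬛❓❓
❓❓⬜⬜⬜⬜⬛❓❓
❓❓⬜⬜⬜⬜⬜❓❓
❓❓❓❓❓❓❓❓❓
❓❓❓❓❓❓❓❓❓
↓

⬛⬛⬛⬛⬛⬛⬛⬛⬛
⬛⬛⬛⬛⬛⬛⬛⬛⬛
❓❓⬛⬛⬛⬛⬛❓❓
❓❓⬜⬜⬜⬜⬛❓❓
❓❓⬜⬜🔴⬜⬛❓❓
❓❓⬜⬜⬜⬜⬜❓❓
❓❓⬜⬜⬜⬜⬛❓❓
❓❓❓❓❓❓❓❓❓
❓❓❓❓❓❓❓❓❓

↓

⬛⬛⬛⬛⬛⬛⬛⬛⬛
❓❓⬛⬛⬛⬛⬛❓❓
❓❓⬜⬜⬜⬜⬛❓❓
❓❓⬜⬜⬜⬜⬛❓❓
❓❓⬜⬜🔴⬜⬜❓❓
❓❓⬜⬜⬜⬜⬛❓❓
❓❓⬜⬜⬜⬜⬛❓❓
❓❓❓❓❓❓❓❓❓
❓❓❓❓❓❓❓❓❓

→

⬛⬛⬛⬛⬛⬛⬛⬛⬛
❓⬛⬛⬛⬛⬛❓❓❓
❓⬜⬜⬜⬜⬛⬛❓❓
❓⬜⬜⬜⬜⬛⬛❓❓
❓⬜⬜⬜🔴⬜⬜❓❓
❓⬜⬜⬜⬜⬛⬛❓❓
❓⬜⬜⬜⬜⬛⬛❓❓
❓❓❓❓❓❓❓❓❓
❓❓❓❓❓❓❓❓❓

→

⬛⬛⬛⬛⬛⬛⬛⬛⬛
⬛⬛⬛⬛⬛❓❓❓❓
⬜⬜⬜⬜⬛⬛⬛❓❓
⬜⬜⬜⬜⬛⬛⬛❓❓
⬜⬜⬜⬜🔴⬜⬜❓❓
⬜⬜⬜⬜⬛⬛⬛❓❓
⬜⬜⬜⬜⬛⬛⬛❓❓
❓❓❓❓❓❓❓❓❓
❓❓❓❓❓❓❓❓❓

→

⬛⬛⬛⬛⬛⬛⬛⬛⬛
⬛⬛⬛⬛❓❓❓❓❓
⬜⬜⬜⬛⬛⬛⬛❓❓
⬜⬜⬜⬛⬛⬛⬛❓❓
⬜⬜⬜⬜🔴⬜⬜❓❓
⬜⬜⬜⬛⬛⬛⬜❓❓
⬜⬜⬜⬛⬛⬛⬜❓❓
❓❓❓❓❓❓❓❓❓
❓❓❓❓❓❓❓❓❓

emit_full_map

⬛⬛⬛⬛⬛❓❓❓
⬜⬜⬜⬜⬛⬛⬛⬛
⬜⬜⬜⬜⬛⬛⬛⬛
⬜⬜⬜⬜⬜🔴⬜⬜
⬜⬜⬜⬜⬛⬛⬛⬜
⬜⬜⬜⬜⬛⬛⬛⬜

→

⬛⬛⬛⬛⬛⬛⬛⬛⬛
⬛⬛⬛❓❓❓❓❓❓
⬜⬜⬛⬛⬛⬛⬛❓❓
⬜⬜⬛⬛⬛⬛⬛❓❓
⬜⬜⬜⬜🔴⬜⬜❓❓
⬜⬜⬛⬛⬛⬜🚪❓❓
⬜⬜⬛⬛⬛⬜⬜❓❓
❓❓❓❓❓❓❓❓❓
❓❓❓❓❓❓❓❓❓

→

⬛⬛⬛⬛⬛⬛⬛⬛⬛
⬛⬛❓❓❓❓❓❓❓
⬜⬛⬛⬛⬛⬛⬛❓❓
⬜⬛⬛⬛⬛⬛⬛❓❓
⬜⬜⬜⬜🔴⬜⬛❓❓
⬜⬛⬛⬛⬜🚪⬜❓❓
⬜⬛⬛⬛⬜⬜⬜❓❓
❓❓❓❓❓❓❓❓❓
❓❓❓❓❓❓❓❓❓

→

⬛⬛⬛⬛⬛⬛⬛⬛⬛
⬛❓❓❓❓❓❓❓⬛
⬛⬛⬛⬛⬛⬛⬛❓⬛
⬛⬛⬛⬛⬛⬛⬛❓⬛
⬜⬜⬜⬜🔴⬛⬛❓⬛
⬛⬛⬛⬜🚪⬜⬛❓⬛
⬛⬛⬛⬜⬜⬜⬛❓⬛
❓❓❓❓❓❓❓❓⬛
❓❓❓❓❓❓❓❓⬛

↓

⬛❓❓❓❓❓❓❓⬛
⬛⬛⬛⬛⬛⬛⬛❓⬛
⬛⬛⬛⬛⬛⬛⬛❓⬛
⬜⬜⬜⬜⬜⬛⬛❓⬛
⬛⬛⬛⬜🔴⬜⬛❓⬛
⬛⬛⬛⬜⬜⬜⬛❓⬛
❓❓⬛⬜⬜⬜⬛❓⬛
❓❓❓❓❓❓❓❓⬛
❓❓❓❓❓❓❓❓⬛

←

⬛⬛❓❓❓❓❓❓❓
⬜⬛⬛⬛⬛⬛⬛⬛❓
⬜⬛⬛⬛⬛⬛⬛⬛❓
⬜⬜⬜⬜⬜⬜⬛⬛❓
⬜⬛⬛⬛🔴🚪⬜⬛❓
⬜⬛⬛⬛⬜⬜⬜⬛❓
❓❓⬛⬛⬜⬜⬜⬛❓
❓❓❓❓❓❓❓❓❓
❓❓❓❓❓❓❓❓❓

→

⬛❓❓❓❓❓❓❓⬛
⬛⬛⬛⬛⬛⬛⬛❓⬛
⬛⬛⬛⬛⬛⬛⬛❓⬛
⬜⬜⬜⬜⬜⬛⬛❓⬛
⬛⬛⬛⬜🔴⬜⬛❓⬛
⬛⬛⬛⬜⬜⬜⬛❓⬛
❓⬛⬛⬜⬜⬜⬛❓⬛
❓❓❓❓❓❓❓❓⬛
❓❓❓❓❓❓❓❓⬛

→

❓❓❓❓❓❓❓⬛⬛
⬛⬛⬛⬛⬛⬛❓⬛⬛
⬛⬛⬛⬛⬛⬛⬛⬛⬛
⬜⬜⬜⬜⬛⬛⬛⬛⬛
⬛⬛⬜🚪🔴⬛⬛⬛⬛
⬛⬛⬜⬜⬜⬛⬛⬛⬛
⬛⬛⬜⬜⬜⬛⬛⬛⬛
❓❓❓❓❓❓❓⬛⬛
❓❓❓❓❓❓❓⬛⬛

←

⬛❓❓❓❓❓❓❓⬛
⬛⬛⬛⬛⬛⬛⬛❓⬛
⬛⬛⬛⬛⬛⬛⬛⬛⬛
⬜⬜⬜⬜⬜⬛⬛⬛⬛
⬛⬛⬛⬜🔴⬜⬛⬛⬛
⬛⬛⬛⬜⬜⬜⬛⬛⬛
❓⬛⬛⬜⬜⬜⬛⬛⬛
❓❓❓❓❓❓❓❓⬛
❓❓❓❓❓❓❓❓⬛

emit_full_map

⬛⬛⬛⬛⬛❓❓❓❓❓❓❓
⬜⬜⬜⬜⬛⬛⬛⬛⬛⬛⬛❓
⬜⬜⬜⬜⬛⬛⬛⬛⬛⬛⬛⬛
⬜⬜⬜⬜⬜⬜⬜⬜⬜⬛⬛⬛
⬜⬜⬜⬜⬛⬛⬛⬜🔴⬜⬛⬛
⬜⬜⬜⬜⬛⬛⬛⬜⬜⬜⬛⬛
❓❓❓❓❓⬛⬛⬜⬜⬜⬛⬛

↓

⬛⬛⬛⬛⬛⬛⬛❓⬛
⬛⬛⬛⬛⬛⬛⬛⬛⬛
⬜⬜⬜⬜⬜⬛⬛⬛⬛
⬛⬛⬛⬜🚪⬜⬛⬛⬛
⬛⬛⬛⬜🔴⬜⬛⬛⬛
❓⬛⬛⬜⬜⬜⬛⬛⬛
❓❓⬛⬛⬛⬛⬛❓⬛
❓❓❓❓❓❓❓❓⬛
❓❓❓❓❓❓❓❓⬛

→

⬛⬛⬛⬛⬛⬛❓⬛⬛
⬛⬛⬛⬛⬛⬛⬛⬛⬛
⬜⬜⬜⬜⬛⬛⬛⬛⬛
⬛⬛⬜🚪⬜⬛⬛⬛⬛
⬛⬛⬜⬜🔴⬛⬛⬛⬛
⬛⬛⬜⬜⬜⬛⬛⬛⬛
❓⬛⬛⬛⬛⬛⬛⬛⬛
❓❓❓❓❓❓❓⬛⬛
❓❓❓❓❓❓❓⬛⬛

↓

⬛⬛⬛⬛⬛⬛⬛⬛⬛
⬜⬜⬜⬜⬛⬛⬛⬛⬛
⬛⬛⬜🚪⬜⬛⬛⬛⬛
⬛⬛⬜⬜⬜⬛⬛⬛⬛
⬛⬛⬜⬜🔴⬛⬛⬛⬛
❓⬛⬛⬛⬛⬛⬛⬛⬛
❓❓⬛⬛⬛⬛⬛⬛⬛
❓❓❓❓❓❓❓⬛⬛
❓❓❓❓❓❓❓⬛⬛

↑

⬛⬛⬛⬛⬛⬛❓⬛⬛
⬛⬛⬛⬛⬛⬛⬛⬛⬛
⬜⬜⬜⬜⬛⬛⬛⬛⬛
⬛⬛⬜🚪⬜⬛⬛⬛⬛
⬛⬛⬜⬜🔴⬛⬛⬛⬛
⬛⬛⬜⬜⬜⬛⬛⬛⬛
❓⬛⬛⬛⬛⬛⬛⬛⬛
❓❓⬛⬛⬛⬛⬛⬛⬛
❓❓❓❓❓❓❓⬛⬛

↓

⬛⬛⬛⬛⬛⬛⬛⬛⬛
⬜⬜⬜⬜⬛⬛⬛⬛⬛
⬛⬛⬜🚪⬜⬛⬛⬛⬛
⬛⬛⬜⬜⬜⬛⬛⬛⬛
⬛⬛⬜⬜🔴⬛⬛⬛⬛
❓⬛⬛⬛⬛⬛⬛⬛⬛
❓❓⬛⬛⬛⬛⬛⬛⬛
❓❓❓❓❓❓❓⬛⬛
❓❓❓❓❓❓❓⬛⬛

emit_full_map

⬛⬛⬛⬛⬛❓❓❓❓❓❓❓
⬜⬜⬜⬜⬛⬛⬛⬛⬛⬛⬛❓
⬜⬜⬜⬜⬛⬛⬛⬛⬛⬛⬛⬛
⬜⬜⬜⬜⬜⬜⬜⬜⬜⬛⬛⬛
⬜⬜⬜⬜⬛⬛⬛⬜🚪⬜⬛⬛
⬜⬜⬜⬜⬛⬛⬛⬜⬜⬜⬛⬛
❓❓❓❓❓⬛⬛⬜⬜🔴⬛⬛
❓❓❓❓❓❓⬛⬛⬛⬛⬛⬛
❓❓❓❓❓❓❓⬛⬛⬛⬛⬛


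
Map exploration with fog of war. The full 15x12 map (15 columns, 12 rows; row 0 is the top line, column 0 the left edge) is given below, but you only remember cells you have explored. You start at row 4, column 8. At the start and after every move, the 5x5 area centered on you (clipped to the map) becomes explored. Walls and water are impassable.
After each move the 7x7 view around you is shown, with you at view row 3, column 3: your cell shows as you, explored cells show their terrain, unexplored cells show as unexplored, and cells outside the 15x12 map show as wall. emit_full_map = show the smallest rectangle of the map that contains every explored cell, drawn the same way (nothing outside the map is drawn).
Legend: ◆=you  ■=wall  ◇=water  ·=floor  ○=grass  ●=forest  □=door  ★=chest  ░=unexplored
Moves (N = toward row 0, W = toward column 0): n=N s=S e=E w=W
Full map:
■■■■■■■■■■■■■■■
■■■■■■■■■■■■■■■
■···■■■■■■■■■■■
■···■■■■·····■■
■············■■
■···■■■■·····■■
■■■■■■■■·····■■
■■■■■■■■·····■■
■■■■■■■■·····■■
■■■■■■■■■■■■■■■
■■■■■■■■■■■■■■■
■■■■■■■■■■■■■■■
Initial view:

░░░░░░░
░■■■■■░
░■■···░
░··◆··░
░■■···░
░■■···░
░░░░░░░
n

░░░░░░░
░■■■■■░
░■■■■■░
░■■◆··░
░·····░
░■■···░
░■■···░

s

░■■■■■░
░■■■■■░
░■■···░
░··◆··░
░■■···░
░■■···░
░░░░░░░

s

░■■■■■░
░■■···░
░·····░
░■■◆··░
░■■···░
░■■···░
░░░░░░░

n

░■■■■■░
░■■■■■░
░■■···░
░··◆··░
░■■···░
░■■···░
░■■···░

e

■■■■■░░
■■■■■■░
■■····░
···◆··░
■■····░
■■····░
■■···░░

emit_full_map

■■■■■░
■■■■■■
■■····
···◆··
■■····
■■····
■■···░

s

■■■■■■░
■■····░
······░
■■·◆··░
■■····░
■■····░
░░░░░░░

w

░■■■■■■
░■■····
░······
░■■◆···
░■■····
░■■····
░░░░░░░

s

░■■····
░······
░■■····
░■■◆···
░■■····
░■■···░
░░░░░░░

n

░■■■■■■
░■■····
░······
░■■◆···
░■■····
░■■····
░■■···░

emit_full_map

■■■■■░
■■■■■■
■■····
······
■■◆···
■■····
■■····
■■···░


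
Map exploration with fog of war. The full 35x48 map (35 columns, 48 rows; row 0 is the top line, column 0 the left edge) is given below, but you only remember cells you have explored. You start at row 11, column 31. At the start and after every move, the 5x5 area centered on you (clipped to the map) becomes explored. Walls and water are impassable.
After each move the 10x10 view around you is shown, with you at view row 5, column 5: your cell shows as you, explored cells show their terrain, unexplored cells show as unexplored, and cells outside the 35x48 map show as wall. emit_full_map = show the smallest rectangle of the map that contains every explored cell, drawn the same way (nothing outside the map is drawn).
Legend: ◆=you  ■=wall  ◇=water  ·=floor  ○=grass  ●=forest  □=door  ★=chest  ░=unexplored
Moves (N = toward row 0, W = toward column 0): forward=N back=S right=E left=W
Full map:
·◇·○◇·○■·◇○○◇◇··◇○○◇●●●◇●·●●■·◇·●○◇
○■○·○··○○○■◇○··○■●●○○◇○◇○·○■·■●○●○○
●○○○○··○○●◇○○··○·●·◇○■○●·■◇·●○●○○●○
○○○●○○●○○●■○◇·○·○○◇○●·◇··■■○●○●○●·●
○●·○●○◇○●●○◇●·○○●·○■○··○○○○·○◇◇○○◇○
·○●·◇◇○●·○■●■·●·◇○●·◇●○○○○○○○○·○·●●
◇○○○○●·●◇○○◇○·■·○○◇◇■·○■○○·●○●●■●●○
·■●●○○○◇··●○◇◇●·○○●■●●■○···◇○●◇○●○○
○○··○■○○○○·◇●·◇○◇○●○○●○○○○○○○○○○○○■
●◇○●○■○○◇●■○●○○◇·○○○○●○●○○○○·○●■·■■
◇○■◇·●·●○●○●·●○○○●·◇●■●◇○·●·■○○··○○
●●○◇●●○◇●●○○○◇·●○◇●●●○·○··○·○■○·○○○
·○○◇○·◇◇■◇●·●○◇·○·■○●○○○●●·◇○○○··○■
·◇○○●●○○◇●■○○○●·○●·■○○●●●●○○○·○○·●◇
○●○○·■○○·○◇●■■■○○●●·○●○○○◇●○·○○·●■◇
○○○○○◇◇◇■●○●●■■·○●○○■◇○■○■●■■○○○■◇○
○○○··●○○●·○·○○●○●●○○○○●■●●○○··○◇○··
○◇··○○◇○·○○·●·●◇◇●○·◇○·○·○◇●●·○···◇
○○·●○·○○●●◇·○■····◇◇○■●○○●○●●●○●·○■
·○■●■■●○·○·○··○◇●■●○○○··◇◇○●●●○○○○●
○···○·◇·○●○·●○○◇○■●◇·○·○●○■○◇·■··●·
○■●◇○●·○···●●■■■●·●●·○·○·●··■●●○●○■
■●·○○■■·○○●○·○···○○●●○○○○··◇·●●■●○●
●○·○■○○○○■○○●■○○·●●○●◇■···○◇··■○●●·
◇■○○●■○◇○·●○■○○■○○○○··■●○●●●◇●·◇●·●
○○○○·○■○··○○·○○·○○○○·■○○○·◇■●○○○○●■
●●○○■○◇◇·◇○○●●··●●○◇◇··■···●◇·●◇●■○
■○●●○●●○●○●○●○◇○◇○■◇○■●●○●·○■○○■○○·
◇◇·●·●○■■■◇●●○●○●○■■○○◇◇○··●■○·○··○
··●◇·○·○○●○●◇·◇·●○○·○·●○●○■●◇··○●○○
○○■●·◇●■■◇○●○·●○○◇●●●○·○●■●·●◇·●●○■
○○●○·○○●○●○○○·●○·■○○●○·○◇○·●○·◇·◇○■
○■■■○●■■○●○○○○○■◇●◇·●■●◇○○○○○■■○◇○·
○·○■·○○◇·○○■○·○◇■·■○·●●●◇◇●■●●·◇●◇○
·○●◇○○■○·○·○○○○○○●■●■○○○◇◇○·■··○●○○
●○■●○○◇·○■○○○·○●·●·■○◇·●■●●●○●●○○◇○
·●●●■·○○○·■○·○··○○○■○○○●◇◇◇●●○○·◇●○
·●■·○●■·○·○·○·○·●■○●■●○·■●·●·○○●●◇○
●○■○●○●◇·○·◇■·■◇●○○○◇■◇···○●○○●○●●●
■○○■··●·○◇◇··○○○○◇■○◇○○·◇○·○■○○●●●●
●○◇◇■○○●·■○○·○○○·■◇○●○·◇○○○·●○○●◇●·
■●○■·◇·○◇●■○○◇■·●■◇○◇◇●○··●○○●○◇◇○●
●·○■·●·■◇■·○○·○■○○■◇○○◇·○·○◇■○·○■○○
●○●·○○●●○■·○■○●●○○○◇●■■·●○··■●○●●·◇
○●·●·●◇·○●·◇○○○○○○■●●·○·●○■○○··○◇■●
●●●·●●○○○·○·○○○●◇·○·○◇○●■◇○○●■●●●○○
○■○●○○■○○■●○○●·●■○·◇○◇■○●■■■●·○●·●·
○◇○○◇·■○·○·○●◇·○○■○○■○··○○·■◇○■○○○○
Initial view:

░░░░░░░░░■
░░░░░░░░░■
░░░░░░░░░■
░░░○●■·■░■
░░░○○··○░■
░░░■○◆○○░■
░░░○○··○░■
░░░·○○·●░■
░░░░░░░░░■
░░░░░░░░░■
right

░░░░░░░░■■
░░░░░░░░■■
░░░░░░░░■■
░░○●■·■■■■
░░○○··○○■■
░░■○·◆○○■■
░░○○··○■■■
░░·○○·●◇■■
░░░░░░░░■■
░░░░░░░░■■

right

░░░░░░░■■■
░░░░░░░■■■
░░░░░░░■■■
░○●■·■■■■■
░○○··○○■■■
░■○·○◆○■■■
░○○··○■■■■
░·○○·●◇■■■
░░░░░░░■■■
░░░░░░░■■■

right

░░░░░░■■■■
░░░░░░■■■■
░░░░░░■■■■
○●■·■■■■■■
○○··○○■■■■
■○·○○◆■■■■
○○··○■■■■■
·○○·●◇■■■■
░░░░░░■■■■
░░░░░░■■■■

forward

░░░░░░■■■■
░░░░░░■■■■
░░░░░░■■■■
░░░○○■■■■■
○●■·■■■■■■
○○··○◆■■■■
■○·○○○■■■■
○○··○■■■■■
·○○·●◇■■■■
░░░░░░■■■■

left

░░░░░░░■■■
░░░░░░░■■■
░░░░░░░■■■
░░░○○○■■■■
░○●■·■■■■■
░○○··◆○■■■
░■○·○○○■■■
░○○··○■■■■
░·○○·●◇■■■
░░░░░░░■■■

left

░░░░░░░░■■
░░░░░░░░■■
░░░░░░░░■■
░░░○○○○■■■
░░○●■·■■■■
░░○○·◆○○■■
░░■○·○○○■■
░░○○··○■■■
░░·○○·●◇■■
░░░░░░░░■■

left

░░░░░░░░░■
░░░░░░░░░■
░░░░░░░░░■
░░░○○○○○■■
░░░○●■·■■■
░░░○○◆·○○■
░░░■○·○○○■
░░░○○··○■■
░░░·○○·●◇■
░░░░░░░░░■

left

░░░░░░░░░░
░░░░░░░░░░
░░░░░░░░░░
░░░○○○○○○■
░░░·○●■·■■
░░░■○◆··○○
░░░○■○·○○○
░░░○○○··○■
░░░░·○○·●◇
░░░░░░░░░░

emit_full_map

○○○○○○■
·○●■·■■
■○◆··○○
○■○·○○○
○○○··○■
░·○○·●◇

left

░░░░░░░░░░
░░░░░░░░░░
░░░░░░░░░░
░░░○○○○○○○
░░░○·○●■·■
░░░·■◆○··○
░░░·○■○·○○
░░░◇○○○··○
░░░░░·○○·●
░░░░░░░░░░

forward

░░░░░░░░░░
░░░░░░░░░░
░░░░░░░░░░
░░░◇○●◇○░░
░░░○○○○○○○
░░░○·◆●■·■
░░░·■○○··○
░░░·○■○·○○
░░░◇○○○··○
░░░░░·○○·●

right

░░░░░░░░░░
░░░░░░░░░░
░░░░░░░░░░
░░◇○●◇○●░░
░░○○○○○○○■
░░○·○◆■·■■
░░·■○○··○○
░░·○■○·○○○
░░◇○○○··○■
░░░░·○○·●◇

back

░░░░░░░░░░
░░░░░░░░░░
░░◇○●◇○●░░
░░○○○○○○○■
░░○·○●■·■■
░░·■○◆··○○
░░·○■○·○○○
░░◇○○○··○■
░░░░·○○·●◇
░░░░░░░░░░

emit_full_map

◇○●◇○●░░
○○○○○○○■
○·○●■·■■
·■○◆··○○
·○■○·○○○
◇○○○··○■
░░·○○·●◇

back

░░░░░░░░░░
░░◇○●◇○●░░
░░○○○○○○○■
░░○·○●■·■■
░░·■○○··○○
░░·○■◆·○○○
░░◇○○○··○■
░░░○·○○·●◇
░░░░░░░░░░
░░░░░░░░░░

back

░░◇○●◇○●░░
░░○○○○○○○■
░░○·○●■·■■
░░·■○○··○○
░░·○■○·○○○
░░◇○○◆··○■
░░░○·○○·●◇
░░░·○○·●░░
░░░░░░░░░░
░░░░░░░░░░

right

░◇○●◇○●░░■
░○○○○○○○■■
░○·○●■·■■■
░·■○○··○○■
░·○■○·○○○■
░◇○○○◆·○■■
░░○·○○·●◇■
░░·○○·●■░■
░░░░░░░░░■
░░░░░░░░░■

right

◇○●◇○●░░■■
○○○○○○○■■■
○·○●■·■■■■
·■○○··○○■■
·○■○·○○○■■
◇○○○·◆○■■■
░○·○○·●◇■■
░·○○·●■◇■■
░░░░░░░░■■
░░░░░░░░■■

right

○●◇○●░░■■■
○○○○○○■■■■
·○●■·■■■■■
■○○··○○■■■
○■○·○○○■■■
○○○··◆■■■■
○·○○·●◇■■■
·○○·●■◇■■■
░░░░░░░■■■
░░░░░░░■■■

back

○○○○○○■■■■
·○●■·■■■■■
■○○··○○■■■
○■○·○○○■■■
○○○··○■■■■
○·○○·◆◇■■■
·○○·●■◇■■■
░░░○■◇○■■■
░░░░░░░■■■
░░░░░░░■■■

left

○○○○○○○■■■
○·○●■·■■■■
·■○○··○○■■
·○■○·○○○■■
◇○○○··○■■■
░○·○○◆●◇■■
░·○○·●■◇■■
░░░○○■◇○■■
░░░░░░░░■■
░░░░░░░░■■

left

░○○○○○○○■■
░○·○●■·■■■
░·■○○··○○■
░·○■○·○○○■
░◇○○○··○■■
░░○·○◆·●◇■
░░·○○·●■◇■
░░░○○○■◇○■
░░░░░░░░░■
░░░░░░░░░■

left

░░○○○○○○○■
░░○·○●■·■■
░░·■○○··○○
░░·○■○·○○○
░░◇○○○··○■
░░░○·◆○·●◇
░░░·○○·●■◇
░░░■○○○■◇○
░░░░░░░░░░
░░░░░░░░░░

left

░░░○○○○○○○
░░░○·○●■·■
░░░·■○○··○
░░░·○■○·○○
░░░◇○○○··○
░░░○○◆○○·●
░░░○·○○·●■
░░░■■○○○■◇
░░░░░░░░░░
░░░░░░░░░░

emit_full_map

◇○●◇○●░░
○○○○○○○■
○·○●■·■■
·■○○··○○
·○■○·○○○
◇○○○··○■
○○◆○○·●◇
○·○○·●■◇
■■○○○■◇○

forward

░░░◇○●◇○●░
░░░○○○○○○○
░░░○·○●■·■
░░░·■○○··○
░░░·○■○·○○
░░░◇○◆○··○
░░░○○·○○·●
░░░○·○○·●■
░░░■■○○○■◇
░░░░░░░░░░

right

░░◇○●◇○●░░
░░○○○○○○○■
░░○·○●■·■■
░░·■○○··○○
░░·○■○·○○○
░░◇○○◆··○■
░░○○·○○·●◇
░░○·○○·●■◇
░░■■○○○■◇○
░░░░░░░░░░

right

░◇○●◇○●░░■
░○○○○○○○■■
░○·○●■·■■■
░·■○○··○○■
░·○■○·○○○■
░◇○○○◆·○■■
░○○·○○·●◇■
░○·○○·●■◇■
░■■○○○■◇○■
░░░░░░░░░■

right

◇○●◇○●░░■■
○○○○○○○■■■
○·○●■·■■■■
·■○○··○○■■
·○■○·○○○■■
◇○○○·◆○■■■
○○·○○·●◇■■
○·○○·●■◇■■
■■○○○■◇○■■
░░░░░░░░■■

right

○●◇○●░░■■■
○○○○○○■■■■
·○●■·■■■■■
■○○··○○■■■
○■○·○○○■■■
○○○··◆■■■■
○·○○·●◇■■■
·○○·●■◇■■■
■○○○■◇○■■■
░░░░░░░■■■

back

○○○○○○■■■■
·○●■·■■■■■
■○○··○○■■■
○■○·○○○■■■
○○○··○■■■■
○·○○·◆◇■■■
·○○·●■◇■■■
■○○○■◇○■■■
░░░░░░░■■■
░░░░░░░■■■

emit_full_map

◇○●◇○●░░
○○○○○○○■
○·○●■·■■
·■○○··○○
·○■○·○○○
◇○○○··○■
○○·○○·◆◇
○·○○·●■◇
■■○○○■◇○


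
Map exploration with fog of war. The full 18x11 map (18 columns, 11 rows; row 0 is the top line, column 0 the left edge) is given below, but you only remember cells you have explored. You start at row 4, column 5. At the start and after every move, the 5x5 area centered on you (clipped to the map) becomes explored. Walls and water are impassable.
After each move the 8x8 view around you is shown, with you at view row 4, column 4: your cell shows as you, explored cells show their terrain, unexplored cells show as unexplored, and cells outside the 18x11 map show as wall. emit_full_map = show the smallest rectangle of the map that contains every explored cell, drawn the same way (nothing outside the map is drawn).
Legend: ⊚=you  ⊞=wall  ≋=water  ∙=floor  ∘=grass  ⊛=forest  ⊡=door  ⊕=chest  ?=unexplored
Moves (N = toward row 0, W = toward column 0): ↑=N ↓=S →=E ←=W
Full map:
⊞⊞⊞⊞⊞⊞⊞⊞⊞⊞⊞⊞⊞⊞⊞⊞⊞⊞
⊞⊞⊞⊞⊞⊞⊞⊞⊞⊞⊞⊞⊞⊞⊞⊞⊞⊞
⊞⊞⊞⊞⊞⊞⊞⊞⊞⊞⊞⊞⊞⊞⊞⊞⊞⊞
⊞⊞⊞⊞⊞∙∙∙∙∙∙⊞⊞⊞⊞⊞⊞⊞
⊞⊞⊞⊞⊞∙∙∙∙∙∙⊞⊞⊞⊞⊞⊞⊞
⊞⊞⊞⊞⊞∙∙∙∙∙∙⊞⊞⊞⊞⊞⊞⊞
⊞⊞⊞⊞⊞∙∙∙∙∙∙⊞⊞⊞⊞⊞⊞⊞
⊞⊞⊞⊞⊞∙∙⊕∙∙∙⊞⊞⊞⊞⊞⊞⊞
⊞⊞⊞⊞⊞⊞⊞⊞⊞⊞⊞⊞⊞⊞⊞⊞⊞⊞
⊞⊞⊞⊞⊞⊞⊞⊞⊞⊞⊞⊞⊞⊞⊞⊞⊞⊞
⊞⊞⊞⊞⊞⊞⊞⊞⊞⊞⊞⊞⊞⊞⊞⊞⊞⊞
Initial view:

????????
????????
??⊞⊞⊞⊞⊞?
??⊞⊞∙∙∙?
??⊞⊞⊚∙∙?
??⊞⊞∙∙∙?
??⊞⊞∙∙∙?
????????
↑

⊞⊞⊞⊞⊞⊞⊞⊞
????????
??⊞⊞⊞⊞⊞?
??⊞⊞⊞⊞⊞?
??⊞⊞⊚∙∙?
??⊞⊞∙∙∙?
??⊞⊞∙∙∙?
??⊞⊞∙∙∙?

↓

????????
??⊞⊞⊞⊞⊞?
??⊞⊞⊞⊞⊞?
??⊞⊞∙∙∙?
??⊞⊞⊚∙∙?
??⊞⊞∙∙∙?
??⊞⊞∙∙∙?
????????

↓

??⊞⊞⊞⊞⊞?
??⊞⊞⊞⊞⊞?
??⊞⊞∙∙∙?
??⊞⊞∙∙∙?
??⊞⊞⊚∙∙?
??⊞⊞∙∙∙?
??⊞⊞∙∙⊕?
????????

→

?⊞⊞⊞⊞⊞??
?⊞⊞⊞⊞⊞??
?⊞⊞∙∙∙∙?
?⊞⊞∙∙∙∙?
?⊞⊞∙⊚∙∙?
?⊞⊞∙∙∙∙?
?⊞⊞∙∙⊕∙?
????????

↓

?⊞⊞⊞⊞⊞??
?⊞⊞∙∙∙∙?
?⊞⊞∙∙∙∙?
?⊞⊞∙∙∙∙?
?⊞⊞∙⊚∙∙?
?⊞⊞∙∙⊕∙?
??⊞⊞⊞⊞⊞?
????????

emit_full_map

⊞⊞⊞⊞⊞?
⊞⊞⊞⊞⊞?
⊞⊞∙∙∙∙
⊞⊞∙∙∙∙
⊞⊞∙∙∙∙
⊞⊞∙⊚∙∙
⊞⊞∙∙⊕∙
?⊞⊞⊞⊞⊞

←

??⊞⊞⊞⊞⊞?
??⊞⊞∙∙∙∙
??⊞⊞∙∙∙∙
??⊞⊞∙∙∙∙
??⊞⊞⊚∙∙∙
??⊞⊞∙∙⊕∙
??⊞⊞⊞⊞⊞⊞
????????

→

?⊞⊞⊞⊞⊞??
?⊞⊞∙∙∙∙?
?⊞⊞∙∙∙∙?
?⊞⊞∙∙∙∙?
?⊞⊞∙⊚∙∙?
?⊞⊞∙∙⊕∙?
?⊞⊞⊞⊞⊞⊞?
????????

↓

?⊞⊞∙∙∙∙?
?⊞⊞∙∙∙∙?
?⊞⊞∙∙∙∙?
?⊞⊞∙∙∙∙?
?⊞⊞∙⊚⊕∙?
?⊞⊞⊞⊞⊞⊞?
??⊞⊞⊞⊞⊞?
????????

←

??⊞⊞∙∙∙∙
??⊞⊞∙∙∙∙
??⊞⊞∙∙∙∙
??⊞⊞∙∙∙∙
??⊞⊞⊚∙⊕∙
??⊞⊞⊞⊞⊞⊞
??⊞⊞⊞⊞⊞⊞
????????

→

?⊞⊞∙∙∙∙?
?⊞⊞∙∙∙∙?
?⊞⊞∙∙∙∙?
?⊞⊞∙∙∙∙?
?⊞⊞∙⊚⊕∙?
?⊞⊞⊞⊞⊞⊞?
?⊞⊞⊞⊞⊞⊞?
????????

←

??⊞⊞∙∙∙∙
??⊞⊞∙∙∙∙
??⊞⊞∙∙∙∙
??⊞⊞∙∙∙∙
??⊞⊞⊚∙⊕∙
??⊞⊞⊞⊞⊞⊞
??⊞⊞⊞⊞⊞⊞
????????

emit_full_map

⊞⊞⊞⊞⊞?
⊞⊞⊞⊞⊞?
⊞⊞∙∙∙∙
⊞⊞∙∙∙∙
⊞⊞∙∙∙∙
⊞⊞∙∙∙∙
⊞⊞⊚∙⊕∙
⊞⊞⊞⊞⊞⊞
⊞⊞⊞⊞⊞⊞

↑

??⊞⊞⊞⊞⊞?
??⊞⊞∙∙∙∙
??⊞⊞∙∙∙∙
??⊞⊞∙∙∙∙
??⊞⊞⊚∙∙∙
??⊞⊞∙∙⊕∙
??⊞⊞⊞⊞⊞⊞
??⊞⊞⊞⊞⊞⊞

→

?⊞⊞⊞⊞⊞??
?⊞⊞∙∙∙∙?
?⊞⊞∙∙∙∙?
?⊞⊞∙∙∙∙?
?⊞⊞∙⊚∙∙?
?⊞⊞∙∙⊕∙?
?⊞⊞⊞⊞⊞⊞?
?⊞⊞⊞⊞⊞⊞?

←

??⊞⊞⊞⊞⊞?
??⊞⊞∙∙∙∙
??⊞⊞∙∙∙∙
??⊞⊞∙∙∙∙
??⊞⊞⊚∙∙∙
??⊞⊞∙∙⊕∙
??⊞⊞⊞⊞⊞⊞
??⊞⊞⊞⊞⊞⊞


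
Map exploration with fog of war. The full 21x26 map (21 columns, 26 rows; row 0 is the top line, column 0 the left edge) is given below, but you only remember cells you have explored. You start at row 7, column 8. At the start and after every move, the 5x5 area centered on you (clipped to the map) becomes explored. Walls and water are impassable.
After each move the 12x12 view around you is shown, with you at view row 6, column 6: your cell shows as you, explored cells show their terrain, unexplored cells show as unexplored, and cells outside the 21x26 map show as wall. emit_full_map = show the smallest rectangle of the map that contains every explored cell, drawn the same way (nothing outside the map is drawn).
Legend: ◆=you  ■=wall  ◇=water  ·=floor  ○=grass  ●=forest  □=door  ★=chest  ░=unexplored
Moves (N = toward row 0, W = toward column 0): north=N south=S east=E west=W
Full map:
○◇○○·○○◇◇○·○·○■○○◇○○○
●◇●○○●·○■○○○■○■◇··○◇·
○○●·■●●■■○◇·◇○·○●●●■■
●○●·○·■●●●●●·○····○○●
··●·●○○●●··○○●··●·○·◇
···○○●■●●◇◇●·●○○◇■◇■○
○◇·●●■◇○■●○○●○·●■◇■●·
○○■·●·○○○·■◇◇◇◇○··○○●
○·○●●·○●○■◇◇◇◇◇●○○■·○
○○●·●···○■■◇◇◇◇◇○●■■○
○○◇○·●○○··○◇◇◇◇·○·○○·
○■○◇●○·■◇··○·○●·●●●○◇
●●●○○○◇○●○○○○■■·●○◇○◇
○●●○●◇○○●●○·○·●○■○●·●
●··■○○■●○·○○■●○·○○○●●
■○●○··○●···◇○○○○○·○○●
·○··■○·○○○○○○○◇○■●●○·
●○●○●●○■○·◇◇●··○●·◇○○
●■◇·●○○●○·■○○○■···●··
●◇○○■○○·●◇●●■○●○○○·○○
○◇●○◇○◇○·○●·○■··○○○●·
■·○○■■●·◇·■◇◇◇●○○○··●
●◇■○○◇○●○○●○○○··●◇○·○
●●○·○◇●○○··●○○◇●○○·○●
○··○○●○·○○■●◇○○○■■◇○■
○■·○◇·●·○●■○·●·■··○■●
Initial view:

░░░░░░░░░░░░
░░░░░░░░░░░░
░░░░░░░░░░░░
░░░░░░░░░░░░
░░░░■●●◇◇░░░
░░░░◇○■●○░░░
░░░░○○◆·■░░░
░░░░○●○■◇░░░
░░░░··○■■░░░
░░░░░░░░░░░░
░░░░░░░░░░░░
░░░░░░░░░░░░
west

░░░░░░░░░░░░
░░░░░░░░░░░░
░░░░░░░░░░░░
░░░░░░░░░░░░
░░░░●■●●◇◇░░
░░░░■◇○■●○░░
░░░░·○◆○·■░░
░░░░·○●○■◇░░
░░░░···○■■░░
░░░░░░░░░░░░
░░░░░░░░░░░░
░░░░░░░░░░░░

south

░░░░░░░░░░░░
░░░░░░░░░░░░
░░░░░░░░░░░░
░░░░●■●●◇◇░░
░░░░■◇○■●○░░
░░░░·○○○·■░░
░░░░·○◆○■◇░░
░░░░···○■■░░
░░░░●○○··░░░
░░░░░░░░░░░░
░░░░░░░░░░░░
░░░░░░░░░░░░

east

░░░░░░░░░░░░
░░░░░░░░░░░░
░░░░░░░░░░░░
░░░●■●●◇◇░░░
░░░■◇○■●○░░░
░░░·○○○·■░░░
░░░·○●◆■◇░░░
░░░···○■■░░░
░░░●○○··○░░░
░░░░░░░░░░░░
░░░░░░░░░░░░
░░░░░░░░░░░░

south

░░░░░░░░░░░░
░░░░░░░░░░░░
░░░●■●●◇◇░░░
░░░■◇○■●○░░░
░░░·○○○·■░░░
░░░·○●○■◇░░░
░░░···◆■■░░░
░░░●○○··○░░░
░░░░·■◇··░░░
░░░░░░░░░░░░
░░░░░░░░░░░░
░░░░░░░░░░░░

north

░░░░░░░░░░░░
░░░░░░░░░░░░
░░░░░░░░░░░░
░░░●■●●◇◇░░░
░░░■◇○■●○░░░
░░░·○○○·■░░░
░░░·○●◆■◇░░░
░░░···○■■░░░
░░░●○○··○░░░
░░░░·■◇··░░░
░░░░░░░░░░░░
░░░░░░░░░░░░

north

░░░░░░░░░░░░
░░░░░░░░░░░░
░░░░░░░░░░░░
░░░░░░░░░░░░
░░░●■●●◇◇░░░
░░░■◇○■●○░░░
░░░·○○◆·■░░░
░░░·○●○■◇░░░
░░░···○■■░░░
░░░●○○··○░░░
░░░░·■◇··░░░
░░░░░░░░░░░░

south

░░░░░░░░░░░░
░░░░░░░░░░░░
░░░░░░░░░░░░
░░░●■●●◇◇░░░
░░░■◇○■●○░░░
░░░·○○○·■░░░
░░░·○●◆■◇░░░
░░░···○■■░░░
░░░●○○··○░░░
░░░░·■◇··░░░
░░░░░░░░░░░░
░░░░░░░░░░░░

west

░░░░░░░░░░░░
░░░░░░░░░░░░
░░░░░░░░░░░░
░░░░●■●●◇◇░░
░░░░■◇○■●○░░
░░░░·○○○·■░░
░░░░·○◆○■◇░░
░░░░···○■■░░
░░░░●○○··○░░
░░░░░·■◇··░░
░░░░░░░░░░░░
░░░░░░░░░░░░


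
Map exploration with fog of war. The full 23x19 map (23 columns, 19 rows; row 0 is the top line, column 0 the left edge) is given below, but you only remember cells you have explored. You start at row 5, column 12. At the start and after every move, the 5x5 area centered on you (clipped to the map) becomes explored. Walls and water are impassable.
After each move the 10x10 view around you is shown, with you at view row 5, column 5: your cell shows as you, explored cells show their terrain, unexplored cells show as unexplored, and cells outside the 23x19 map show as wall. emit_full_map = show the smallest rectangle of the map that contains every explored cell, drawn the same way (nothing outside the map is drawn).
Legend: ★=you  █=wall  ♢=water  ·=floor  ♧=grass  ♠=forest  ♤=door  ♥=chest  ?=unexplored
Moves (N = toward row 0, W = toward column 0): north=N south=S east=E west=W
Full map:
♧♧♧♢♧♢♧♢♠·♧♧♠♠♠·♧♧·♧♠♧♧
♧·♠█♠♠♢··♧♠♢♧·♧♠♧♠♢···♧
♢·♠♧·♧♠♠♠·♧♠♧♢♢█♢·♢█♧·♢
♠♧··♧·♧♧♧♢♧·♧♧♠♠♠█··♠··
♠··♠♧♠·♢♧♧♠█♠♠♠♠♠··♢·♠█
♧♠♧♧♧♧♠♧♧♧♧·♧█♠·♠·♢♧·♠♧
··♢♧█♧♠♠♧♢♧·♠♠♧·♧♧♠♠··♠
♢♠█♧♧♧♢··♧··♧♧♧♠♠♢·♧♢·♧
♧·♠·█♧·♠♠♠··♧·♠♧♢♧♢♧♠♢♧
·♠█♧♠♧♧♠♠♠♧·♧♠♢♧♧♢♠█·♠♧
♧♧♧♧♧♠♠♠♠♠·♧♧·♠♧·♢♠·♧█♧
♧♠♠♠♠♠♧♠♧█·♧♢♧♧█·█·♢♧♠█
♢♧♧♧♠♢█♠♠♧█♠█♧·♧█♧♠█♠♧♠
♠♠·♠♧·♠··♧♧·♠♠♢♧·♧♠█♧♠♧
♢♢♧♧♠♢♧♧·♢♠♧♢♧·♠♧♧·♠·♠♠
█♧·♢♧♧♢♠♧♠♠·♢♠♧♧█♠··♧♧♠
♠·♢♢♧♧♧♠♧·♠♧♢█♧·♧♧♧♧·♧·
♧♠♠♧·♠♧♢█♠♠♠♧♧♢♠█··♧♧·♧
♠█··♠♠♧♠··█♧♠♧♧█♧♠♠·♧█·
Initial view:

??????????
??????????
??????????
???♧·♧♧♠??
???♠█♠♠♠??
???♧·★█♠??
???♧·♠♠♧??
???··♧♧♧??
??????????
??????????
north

██████████
??????????
??????????
???♧♠♧♢♢??
???♧·♧♧♠??
???♠█★♠♠??
???♧·♧█♠??
???♧·♠♠♧??
???··♧♧♧??
??????????

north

██████████
██████████
??????????
???♠♢♧·♧??
???♧♠♧♢♢??
???♧·★♧♠??
???♠█♠♠♠??
???♧·♧█♠??
???♧·♠♠♧??
???··♧♧♧??

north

██████████
██████████
██████████
???♧♧♠♠♠??
???♠♢♧·♧??
???♧♠★♢♢??
???♧·♧♧♠??
???♠█♠♠♠??
???♧·♧█♠??
???♧·♠♠♧??

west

██████████
██████████
██████████
???·♧♧♠♠♠?
???♧♠♢♧·♧?
???·♧★♧♢♢?
???♢♧·♧♧♠?
???♧♠█♠♠♠?
????♧·♧█♠?
????♧·♠♠♧?

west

██████████
██████████
██████████
???♠·♧♧♠♠♠
???·♧♠♢♧·♧
???♠·★♠♧♢♢
???♧♢♧·♧♧♠
???♧♧♠█♠♠♠
?????♧·♧█♠
?????♧·♠♠♧

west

██████████
██████████
██████████
???♢♠·♧♧♠♠
???··♧♠♢♧·
???♠♠★♧♠♧♢
???♧♧♢♧·♧♧
???♢♧♧♠█♠♠
??????♧·♧█
??????♧·♠♠

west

██████████
██████████
██████████
???♧♢♠·♧♧♠
???♢··♧♠♢♧
???♠♠★·♧♠♧
???♧♧♧♢♧·♧
???·♢♧♧♠█♠
???????♧·♧
???????♧·♠

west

██████████
██████████
██████████
???♢♧♢♠·♧♧
???♠♢··♧♠♢
???♧♠★♠·♧♠
???·♧♧♧♢♧·
???♠·♢♧♧♠█
????????♧·
????????♧·

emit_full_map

♢♧♢♠·♧♧♠♠♠
♠♢··♧♠♢♧·♧
♧♠★♠·♧♠♧♢♢
·♧♧♧♢♧·♧♧♠
♠·♢♧♧♠█♠♠♠
?????♧·♧█♠
?????♧·♠♠♧
?????··♧♧♧

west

██████████
██████████
██████████
???♧♢♧♢♠·♧
???♠♠♢··♧♠
???·♧★♠♠·♧
???♧·♧♧♧♢♧
???♧♠·♢♧♧♠
?????????♧
?????????♧

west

██████████
██████████
██████████
???♢♧♢♧♢♠·
???█♠♠♢··♧
???♧·★♠♠♠·
???·♧·♧♧♧♢
???♠♧♠·♢♧♧
??????????
??????????

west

██████████
██████████
██████████
█??♧♢♧♢♧♢♠
█??♠█♠♠♢··
█??♠♧★♧♠♠♠
█??··♧·♧♧♧
█??·♠♧♠·♢♧
█?????????
█?????????

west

██████████
██████████
██████████
██?♧♧♢♧♢♧♢
██?·♠█♠♠♢·
██?·♠★·♧♠♠
██?♧··♧·♧♧
██?··♠♧♠·♢
██????????
██????????

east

██████████
██████████
██████████
█?♧♧♢♧♢♧♢♠
█?·♠█♠♠♢··
█?·♠♧★♧♠♠♠
█?♧··♧·♧♧♧
█?··♠♧♠·♢♧
█?????????
█?????????

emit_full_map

♧♧♢♧♢♧♢♠·♧♧♠♠♠
·♠█♠♠♢··♧♠♢♧·♧
·♠♧★♧♠♠♠·♧♠♧♢♢
♧··♧·♧♧♧♢♧·♧♧♠
··♠♧♠·♢♧♧♠█♠♠♠
?????????♧·♧█♠
?????????♧·♠♠♧
?????????··♧♧♧

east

██████████
██████████
██████████
?♧♧♢♧♢♧♢♠·
?·♠█♠♠♢··♧
?·♠♧·★♠♠♠·
?♧··♧·♧♧♧♢
?··♠♧♠·♢♧♧
??????????
??????????

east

██████████
██████████
██████████
♧♧♢♧♢♧♢♠·♧
·♠█♠♠♢··♧♠
·♠♧·♧★♠♠·♧
♧··♧·♧♧♧♢♧
··♠♧♠·♢♧♧♠
?????????♧
?????????♧

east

██████████
██████████
██████████
♧♢♧♢♧♢♠·♧♧
♠█♠♠♢··♧♠♢
♠♧·♧♠★♠·♧♠
··♧·♧♧♧♢♧·
·♠♧♠·♢♧♧♠█
????????♧·
????????♧·

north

██████████
██████████
██████████
██████████
♧♢♧♢♧♢♠·♧♧
♠█♠♠♢★·♧♠♢
♠♧·♧♠♠♠·♧♠
··♧·♧♧♧♢♧·
·♠♧♠·♢♧♧♠█
????????♧·

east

██████████
██████████
██████████
██████████
♢♧♢♧♢♠·♧♧♠
█♠♠♢·★♧♠♢♧
♧·♧♠♠♠·♧♠♧
·♧·♧♧♧♢♧·♧
♠♧♠·♢♧♧♠█♠
???????♧·♧

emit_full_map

♧♧♢♧♢♧♢♠·♧♧♠♠♠
·♠█♠♠♢·★♧♠♢♧·♧
·♠♧·♧♠♠♠·♧♠♧♢♢
♧··♧·♧♧♧♢♧·♧♧♠
··♠♧♠·♢♧♧♠█♠♠♠
?????????♧·♧█♠
?????????♧·♠♠♧
?????????··♧♧♧
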